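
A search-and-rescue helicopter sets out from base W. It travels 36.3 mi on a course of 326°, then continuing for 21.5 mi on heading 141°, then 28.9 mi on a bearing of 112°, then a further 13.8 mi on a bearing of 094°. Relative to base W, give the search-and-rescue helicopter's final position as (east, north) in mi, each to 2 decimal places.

(33.79, 1.60)

Leg 1 (326°, 36.3 mi): east 36.3 sin 326° = -20.30, north 36.3 cos 326° = 30.09
Leg 2 (141°, 21.5 mi): east 21.5 sin 141° = 13.53, north 21.5 cos 141° = -16.71
Leg 3 (112°, 28.9 mi): east 28.9 sin 112° = 26.80, north 28.9 cos 112° = -10.83
Leg 4 (094°, 13.8 mi): east 13.8 sin 94° = 13.77, north 13.8 cos 94° = -0.96
Summing: 33.79 mi east, 1.60 mi north → (33.79, 1.60).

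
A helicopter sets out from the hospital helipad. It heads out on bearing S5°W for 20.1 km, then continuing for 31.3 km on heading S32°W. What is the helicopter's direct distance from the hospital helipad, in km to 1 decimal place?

50.0 km

Leg 1 (S5°W, 20.1 km): east 20.1 sin 185° = -1.75, north 20.1 cos 185° = -20.02
Leg 2 (S32°W, 31.3 km): east 31.3 sin 212° = -16.59, north 31.3 cos 212° = -26.54
Net: -18.34 east, -46.57 north. Distance = √((-18.34)² + (-46.57)²) = 50.048 km.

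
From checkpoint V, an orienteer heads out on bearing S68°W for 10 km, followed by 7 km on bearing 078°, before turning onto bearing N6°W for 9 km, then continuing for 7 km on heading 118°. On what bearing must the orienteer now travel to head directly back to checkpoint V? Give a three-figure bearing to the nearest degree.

Leg 1 (S68°W, 10 km): east 10 sin 248° = -9.27, north 10 cos 248° = -3.75
Leg 2 (078°, 7 km): east 7 sin 78° = 6.85, north 7 cos 78° = 1.46
Leg 3 (N6°W, 9 km): east 9 sin 354° = -0.94, north 9 cos 354° = 8.95
Leg 4 (118°, 7 km): east 7 sin 118° = 6.18, north 7 cos 118° = -3.29
Net displacement: 2.82 east, 3.37 north. Direction back to start is (-2.82, -3.37): bearing = atan2(-2.82, -3.37) mod 360° = 219.84° ≈ 220°.

220°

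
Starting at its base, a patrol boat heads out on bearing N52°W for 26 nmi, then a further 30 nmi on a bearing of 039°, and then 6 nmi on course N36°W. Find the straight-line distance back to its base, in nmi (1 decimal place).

44.5 nmi

Leg 1 (N52°W, 26 nmi): east 26 sin 308° = -20.49, north 26 cos 308° = 16.01
Leg 2 (039°, 30 nmi): east 30 sin 39° = 18.88, north 30 cos 39° = 23.31
Leg 3 (N36°W, 6 nmi): east 6 sin 324° = -3.53, north 6 cos 324° = 4.85
Net: -5.14 east, 44.18 north. Distance = √((-5.14)² + (44.18)²) = 44.473 nmi.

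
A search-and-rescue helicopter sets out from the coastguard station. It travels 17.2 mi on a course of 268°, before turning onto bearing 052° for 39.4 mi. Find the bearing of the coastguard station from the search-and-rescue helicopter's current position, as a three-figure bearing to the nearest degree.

Leg 1 (268°, 17.2 mi): east 17.2 sin 268° = -17.19, north 17.2 cos 268° = -0.60
Leg 2 (052°, 39.4 mi): east 39.4 sin 52° = 31.05, north 39.4 cos 52° = 24.26
Net displacement: 13.86 east, 23.66 north. Direction back to start is (-13.86, -23.66): bearing = atan2(-13.86, -23.66) mod 360° = 210.36° ≈ 210°.

210°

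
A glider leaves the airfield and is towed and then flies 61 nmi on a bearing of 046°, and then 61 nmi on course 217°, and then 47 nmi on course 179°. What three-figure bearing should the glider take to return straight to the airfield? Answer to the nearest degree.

Leg 1 (046°, 61 nmi): east 61 sin 46° = 43.88, north 61 cos 46° = 42.37
Leg 2 (217°, 61 nmi): east 61 sin 217° = -36.71, north 61 cos 217° = -48.72
Leg 3 (179°, 47 nmi): east 47 sin 179° = 0.82, north 47 cos 179° = -46.99
Net displacement: 7.99 east, -53.34 north. Direction back to start is (-7.99, 53.34): bearing = atan2(-7.99, 53.34) mod 360° = 351.48° ≈ 351°.

351°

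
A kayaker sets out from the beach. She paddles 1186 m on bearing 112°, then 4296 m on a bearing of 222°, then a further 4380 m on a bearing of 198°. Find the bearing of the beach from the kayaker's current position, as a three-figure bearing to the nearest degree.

022°

Leg 1 (112°, 1186 m): east 1186 sin 112° = 1099.64, north 1186 cos 112° = -444.28
Leg 2 (222°, 4296 m): east 4296 sin 222° = -2874.59, north 4296 cos 222° = -3192.55
Leg 3 (198°, 4380 m): east 4380 sin 198° = -1353.49, north 4380 cos 198° = -4165.63
Net displacement: -3128.44 east, -7802.46 north. Direction back to start is (3128.44, 7802.46): bearing = atan2(3128.44, 7802.46) mod 360° = 21.85° ≈ 022°.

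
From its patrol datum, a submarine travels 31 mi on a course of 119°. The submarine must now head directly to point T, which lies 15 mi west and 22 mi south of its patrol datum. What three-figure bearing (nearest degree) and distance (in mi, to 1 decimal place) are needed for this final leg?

Leg 1 (119°, 31 mi): east 31 sin 119° = 27.11, north 31 cos 119° = -15.03
Current position: (27.11, -15.03). Target: (-15, -22). Remaining: Δeast = -42.11, Δnorth = -6.97.
Bearing = atan2(-42.11, -6.97) mod 360° = 260.60°; distance = √((-42.11)² + (-6.97)²) = 42.686 mi.

261°, 42.7 mi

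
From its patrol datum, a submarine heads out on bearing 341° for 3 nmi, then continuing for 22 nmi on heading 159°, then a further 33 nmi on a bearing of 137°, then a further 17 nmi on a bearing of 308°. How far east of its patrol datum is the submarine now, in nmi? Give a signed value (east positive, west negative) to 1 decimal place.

16.0 nmi

Leg 1 (341°, 3 nmi): east 3 sin 341° = -0.98, north 3 cos 341° = 2.84
Leg 2 (159°, 22 nmi): east 22 sin 159° = 7.88, north 22 cos 159° = -20.54
Leg 3 (137°, 33 nmi): east 33 sin 137° = 22.51, north 33 cos 137° = -24.13
Leg 4 (308°, 17 nmi): east 17 sin 308° = -13.40, north 17 cos 308° = 10.47
Net east component: 16.02 nmi.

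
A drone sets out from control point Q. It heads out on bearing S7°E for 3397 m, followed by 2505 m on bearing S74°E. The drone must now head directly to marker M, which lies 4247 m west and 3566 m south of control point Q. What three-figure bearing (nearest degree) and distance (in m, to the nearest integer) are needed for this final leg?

Leg 1 (S7°E, 3397 m): east 3397 sin 173° = 413.99, north 3397 cos 173° = -3371.68
Leg 2 (S74°E, 2505 m): east 2505 sin 106° = 2407.96, north 2505 cos 106° = -690.47
Current position: (2821.95, -4062.15). Target: (-4247, -3566). Remaining: Δeast = -7068.95, Δnorth = 496.15.
Bearing = atan2(-7068.95, 496.15) mod 360° = 274.01°; distance = √((-7068.95)² + (496.15)²) = 7086.341 m.

274°, 7086 m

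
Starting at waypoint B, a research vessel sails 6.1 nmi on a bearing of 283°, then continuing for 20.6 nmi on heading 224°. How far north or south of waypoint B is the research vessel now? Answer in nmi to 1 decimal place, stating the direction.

13.4 nmi south

Leg 1 (283°, 6.1 nmi): east 6.1 sin 283° = -5.94, north 6.1 cos 283° = 1.37
Leg 2 (224°, 20.6 nmi): east 20.6 sin 224° = -14.31, north 20.6 cos 224° = -14.82
Net north component: -13.45 nmi.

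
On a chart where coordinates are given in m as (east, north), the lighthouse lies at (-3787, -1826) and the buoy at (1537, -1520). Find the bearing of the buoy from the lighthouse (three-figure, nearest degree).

Δeast = 1537 − -3787 = 5324.00; Δnorth = -1520 − -1826 = 306.00.
Bearing = atan2(Δeast, Δnorth) mod 360° = 86.71° ≈ 087°.

087°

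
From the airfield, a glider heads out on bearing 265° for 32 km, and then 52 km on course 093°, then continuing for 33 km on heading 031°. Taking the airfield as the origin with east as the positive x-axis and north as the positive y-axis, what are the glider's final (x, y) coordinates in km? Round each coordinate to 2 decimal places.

Leg 1 (265°, 32 km): east 32 sin 265° = -31.88, north 32 cos 265° = -2.79
Leg 2 (093°, 52 km): east 52 sin 93° = 51.93, north 52 cos 93° = -2.72
Leg 3 (031°, 33 km): east 33 sin 31° = 17.00, north 33 cos 31° = 28.29
Summing: 37.05 km east, 22.78 km north → (37.05, 22.78).

(37.05, 22.78)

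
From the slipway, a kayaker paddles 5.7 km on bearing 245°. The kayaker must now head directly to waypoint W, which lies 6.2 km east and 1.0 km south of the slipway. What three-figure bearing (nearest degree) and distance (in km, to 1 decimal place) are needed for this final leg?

083°, 11.5 km

Leg 1 (245°, 5.7 km): east 5.7 sin 245° = -5.17, north 5.7 cos 245° = -2.41
Current position: (-5.17, -2.41). Target: (6.2, -1.0). Remaining: Δeast = 11.37, Δnorth = 1.41.
Bearing = atan2(11.37, 1.41) mod 360° = 82.93°; distance = √((11.37)² + (1.41)²) = 11.453 km.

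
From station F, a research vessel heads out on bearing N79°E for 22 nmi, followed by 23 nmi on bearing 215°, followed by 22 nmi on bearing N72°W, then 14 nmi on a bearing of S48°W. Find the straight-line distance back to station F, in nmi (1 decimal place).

28.7 nmi

Leg 1 (N79°E, 22 nmi): east 22 sin 79° = 21.60, north 22 cos 79° = 4.20
Leg 2 (215°, 23 nmi): east 23 sin 215° = -13.19, north 23 cos 215° = -18.84
Leg 3 (N72°W, 22 nmi): east 22 sin 288° = -20.92, north 22 cos 288° = 6.80
Leg 4 (S48°W, 14 nmi): east 14 sin 228° = -10.40, north 14 cos 228° = -9.37
Net: -22.92 east, -17.21 north. Distance = √((-22.92)² + (-17.21)²) = 28.666 nmi.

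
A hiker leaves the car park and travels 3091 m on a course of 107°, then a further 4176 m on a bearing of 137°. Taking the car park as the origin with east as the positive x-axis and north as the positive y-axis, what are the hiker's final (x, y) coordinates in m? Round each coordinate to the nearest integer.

Leg 1 (107°, 3091 m): east 3091 sin 107° = 2955.94, north 3091 cos 107° = -903.72
Leg 2 (137°, 4176 m): east 4176 sin 137° = 2848.03, north 4176 cos 137° = -3054.13
Summing: 5803.96 m east, -3957.85 m north → (5804, -3958).

(5804, -3958)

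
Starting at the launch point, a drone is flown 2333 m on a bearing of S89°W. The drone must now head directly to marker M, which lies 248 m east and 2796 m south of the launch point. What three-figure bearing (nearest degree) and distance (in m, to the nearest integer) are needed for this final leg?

137°, 3775 m

Leg 1 (S89°W, 2333 m): east 2333 sin 269° = -2332.64, north 2333 cos 269° = -40.72
Current position: (-2332.64, -40.72). Target: (248, -2796). Remaining: Δeast = 2580.64, Δnorth = -2755.28.
Bearing = atan2(2580.64, -2755.28) mod 360° = 136.87°; distance = √((2580.64)² + (-2755.28)²) = 3775.091 m.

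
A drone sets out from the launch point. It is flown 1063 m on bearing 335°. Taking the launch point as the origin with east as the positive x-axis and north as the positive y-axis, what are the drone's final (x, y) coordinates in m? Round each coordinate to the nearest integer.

Leg 1 (335°, 1063 m): east 1063 sin 335° = -449.24, north 1063 cos 335° = 963.41
Summing: -449.24 m east, 963.41 m north → (-449, 963).

(-449, 963)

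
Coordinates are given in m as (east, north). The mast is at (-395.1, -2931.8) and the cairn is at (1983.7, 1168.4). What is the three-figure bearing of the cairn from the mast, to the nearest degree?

Δeast = 1983.7 − -395.1 = 2378.80; Δnorth = 1168.4 − -2931.8 = 4100.20.
Bearing = atan2(Δeast, Δnorth) mod 360° = 30.12° ≈ 030°.

030°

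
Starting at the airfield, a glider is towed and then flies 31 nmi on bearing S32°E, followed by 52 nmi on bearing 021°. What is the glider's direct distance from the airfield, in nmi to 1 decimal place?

41.5 nmi

Leg 1 (S32°E, 31 nmi): east 31 sin 148° = 16.43, north 31 cos 148° = -26.29
Leg 2 (021°, 52 nmi): east 52 sin 21° = 18.64, north 52 cos 21° = 48.55
Net: 35.06 east, 22.26 north. Distance = √((35.06)² + (22.26)²) = 41.530 nmi.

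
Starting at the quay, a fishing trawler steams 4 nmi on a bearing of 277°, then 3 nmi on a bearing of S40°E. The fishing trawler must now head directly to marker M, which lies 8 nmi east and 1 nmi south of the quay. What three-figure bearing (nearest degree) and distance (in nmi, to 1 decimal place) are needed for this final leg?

085°, 10.1 nmi

Leg 1 (277°, 4 nmi): east 4 sin 277° = -3.97, north 4 cos 277° = 0.49
Leg 2 (S40°E, 3 nmi): east 3 sin 140° = 1.93, north 3 cos 140° = -2.30
Current position: (-2.04, -1.81). Target: (8, -1). Remaining: Δeast = 10.04, Δnorth = 0.81.
Bearing = atan2(10.04, 0.81) mod 360° = 85.38°; distance = √((10.04)² + (0.81)²) = 10.074 nmi.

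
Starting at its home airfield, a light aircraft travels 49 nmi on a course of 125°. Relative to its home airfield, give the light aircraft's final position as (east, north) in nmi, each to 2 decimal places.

Leg 1 (125°, 49 nmi): east 49 sin 125° = 40.14, north 49 cos 125° = -28.11
Summing: 40.14 nmi east, -28.11 nmi north → (40.14, -28.11).

(40.14, -28.11)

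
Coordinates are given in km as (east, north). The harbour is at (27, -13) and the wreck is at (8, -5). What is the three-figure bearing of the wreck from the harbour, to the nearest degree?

293°

Δeast = 8 − 27 = -19.00; Δnorth = -5 − -13 = 8.00.
Bearing = atan2(Δeast, Δnorth) mod 360° = 292.83° ≈ 293°.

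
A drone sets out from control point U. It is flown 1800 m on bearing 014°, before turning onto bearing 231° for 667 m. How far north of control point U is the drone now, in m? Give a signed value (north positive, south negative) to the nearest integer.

Leg 1 (014°, 1800 m): east 1800 sin 14° = 435.46, north 1800 cos 14° = 1746.53
Leg 2 (231°, 667 m): east 667 sin 231° = -518.36, north 667 cos 231° = -419.76
Net north component: 1326.78 m.

1327 m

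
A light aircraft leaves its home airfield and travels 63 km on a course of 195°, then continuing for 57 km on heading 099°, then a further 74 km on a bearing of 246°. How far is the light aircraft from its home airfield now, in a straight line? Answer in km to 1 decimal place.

Leg 1 (195°, 63 km): east 63 sin 195° = -16.31, north 63 cos 195° = -60.85
Leg 2 (099°, 57 km): east 57 sin 99° = 56.30, north 57 cos 99° = -8.92
Leg 3 (246°, 74 km): east 74 sin 246° = -67.60, north 74 cos 246° = -30.10
Net: -27.61 east, -99.87 north. Distance = √((-27.61)² + (-99.87)²) = 103.615 km.

103.6 km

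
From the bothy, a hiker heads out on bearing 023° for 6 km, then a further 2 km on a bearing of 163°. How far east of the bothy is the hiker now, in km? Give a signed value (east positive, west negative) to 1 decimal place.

Leg 1 (023°, 6 km): east 6 sin 23° = 2.34, north 6 cos 23° = 5.52
Leg 2 (163°, 2 km): east 2 sin 163° = 0.58, north 2 cos 163° = -1.91
Net east component: 2.93 km.

2.9 km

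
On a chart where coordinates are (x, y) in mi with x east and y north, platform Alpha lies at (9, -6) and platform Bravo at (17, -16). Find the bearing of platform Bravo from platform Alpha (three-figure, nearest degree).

Δeast = 17 − 9 = 8.00; Δnorth = -16 − -6 = -10.00.
Bearing = atan2(Δeast, Δnorth) mod 360° = 141.34° ≈ 141°.

141°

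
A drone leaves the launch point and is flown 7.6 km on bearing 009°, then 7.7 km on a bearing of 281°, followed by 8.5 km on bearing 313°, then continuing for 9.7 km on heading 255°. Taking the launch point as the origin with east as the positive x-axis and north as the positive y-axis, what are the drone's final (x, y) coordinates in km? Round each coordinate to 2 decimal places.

(-21.96, 12.26)

Leg 1 (009°, 7.6 km): east 7.6 sin 9° = 1.19, north 7.6 cos 9° = 7.51
Leg 2 (281°, 7.7 km): east 7.7 sin 281° = -7.56, north 7.7 cos 281° = 1.47
Leg 3 (313°, 8.5 km): east 8.5 sin 313° = -6.22, north 8.5 cos 313° = 5.80
Leg 4 (255°, 9.7 km): east 9.7 sin 255° = -9.37, north 9.7 cos 255° = -2.51
Summing: -21.96 km east, 12.26 km north → (-21.96, 12.26).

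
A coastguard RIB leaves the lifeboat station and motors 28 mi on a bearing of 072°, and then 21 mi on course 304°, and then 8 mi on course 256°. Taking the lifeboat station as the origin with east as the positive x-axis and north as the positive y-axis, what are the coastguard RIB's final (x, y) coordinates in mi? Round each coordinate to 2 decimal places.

(1.46, 18.46)

Leg 1 (072°, 28 mi): east 28 sin 72° = 26.63, north 28 cos 72° = 8.65
Leg 2 (304°, 21 mi): east 21 sin 304° = -17.41, north 21 cos 304° = 11.74
Leg 3 (256°, 8 mi): east 8 sin 256° = -7.76, north 8 cos 256° = -1.94
Summing: 1.46 mi east, 18.46 mi north → (1.46, 18.46).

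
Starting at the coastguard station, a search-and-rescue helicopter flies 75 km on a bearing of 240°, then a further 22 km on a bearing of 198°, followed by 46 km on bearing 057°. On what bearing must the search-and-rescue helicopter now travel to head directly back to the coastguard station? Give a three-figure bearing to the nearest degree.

045°

Leg 1 (240°, 75 km): east 75 sin 240° = -64.95, north 75 cos 240° = -37.50
Leg 2 (198°, 22 km): east 22 sin 198° = -6.80, north 22 cos 198° = -20.92
Leg 3 (057°, 46 km): east 46 sin 57° = 38.58, north 46 cos 57° = 25.05
Net displacement: -33.17 east, -33.37 north. Direction back to start is (33.17, 33.37): bearing = atan2(33.17, 33.37) mod 360° = 44.83° ≈ 045°.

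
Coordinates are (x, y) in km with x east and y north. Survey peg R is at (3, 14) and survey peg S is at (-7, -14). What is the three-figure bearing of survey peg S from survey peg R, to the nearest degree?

Δeast = -7 − 3 = -10.00; Δnorth = -14 − 14 = -28.00.
Bearing = atan2(Δeast, Δnorth) mod 360° = 199.65° ≈ 200°.

200°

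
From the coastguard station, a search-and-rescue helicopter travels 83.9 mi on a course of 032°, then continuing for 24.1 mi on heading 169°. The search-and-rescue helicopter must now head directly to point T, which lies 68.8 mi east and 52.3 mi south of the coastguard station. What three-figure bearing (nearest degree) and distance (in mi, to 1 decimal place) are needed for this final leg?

Leg 1 (032°, 83.9 mi): east 83.9 sin 32° = 44.46, north 83.9 cos 32° = 71.15
Leg 2 (169°, 24.1 mi): east 24.1 sin 169° = 4.60, north 24.1 cos 169° = -23.66
Current position: (49.06, 47.49). Target: (68.8, -52.3). Remaining: Δeast = 19.74, Δnorth = -99.79.
Bearing = atan2(19.74, -99.79) mod 360° = 168.81°; distance = √((19.74)² + (-99.79)²) = 101.728 mi.

169°, 101.7 mi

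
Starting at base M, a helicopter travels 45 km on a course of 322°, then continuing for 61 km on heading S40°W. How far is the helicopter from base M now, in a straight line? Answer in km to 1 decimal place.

Leg 1 (322°, 45 km): east 45 sin 322° = -27.70, north 45 cos 322° = 35.46
Leg 2 (S40°W, 61 km): east 61 sin 220° = -39.21, north 61 cos 220° = -46.73
Net: -66.91 east, -11.27 north. Distance = √((-66.91)² + (-11.27)²) = 67.857 km.

67.9 km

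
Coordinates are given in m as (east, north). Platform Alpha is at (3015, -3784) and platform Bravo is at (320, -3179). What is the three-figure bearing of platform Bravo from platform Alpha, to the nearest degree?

283°

Δeast = 320 − 3015 = -2695.00; Δnorth = -3179 − -3784 = 605.00.
Bearing = atan2(Δeast, Δnorth) mod 360° = 282.65° ≈ 283°.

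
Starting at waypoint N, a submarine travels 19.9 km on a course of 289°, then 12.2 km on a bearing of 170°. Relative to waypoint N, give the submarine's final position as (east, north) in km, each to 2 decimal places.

Leg 1 (289°, 19.9 km): east 19.9 sin 289° = -18.82, north 19.9 cos 289° = 6.48
Leg 2 (170°, 12.2 km): east 12.2 sin 170° = 2.12, north 12.2 cos 170° = -12.01
Summing: -16.70 km east, -5.54 km north → (-16.70, -5.54).

(-16.70, -5.54)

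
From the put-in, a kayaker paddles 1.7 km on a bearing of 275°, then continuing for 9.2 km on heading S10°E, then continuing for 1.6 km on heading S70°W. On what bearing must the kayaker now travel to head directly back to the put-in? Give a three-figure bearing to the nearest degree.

Leg 1 (275°, 1.7 km): east 1.7 sin 275° = -1.69, north 1.7 cos 275° = 0.15
Leg 2 (S10°E, 9.2 km): east 9.2 sin 170° = 1.60, north 9.2 cos 170° = -9.06
Leg 3 (S70°W, 1.6 km): east 1.6 sin 250° = -1.50, north 1.6 cos 250° = -0.55
Net displacement: -1.60 east, -9.46 north. Direction back to start is (1.60, 9.46): bearing = atan2(1.60, 9.46) mod 360° = 9.60° ≈ 010°.

010°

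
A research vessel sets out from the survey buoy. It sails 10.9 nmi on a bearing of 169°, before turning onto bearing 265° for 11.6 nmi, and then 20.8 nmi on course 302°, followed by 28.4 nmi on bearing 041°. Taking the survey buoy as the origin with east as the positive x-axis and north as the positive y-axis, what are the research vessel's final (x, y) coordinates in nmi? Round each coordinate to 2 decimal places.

(-8.48, 20.75)

Leg 1 (169°, 10.9 nmi): east 10.9 sin 169° = 2.08, north 10.9 cos 169° = -10.70
Leg 2 (265°, 11.6 nmi): east 11.6 sin 265° = -11.56, north 11.6 cos 265° = -1.01
Leg 3 (302°, 20.8 nmi): east 20.8 sin 302° = -17.64, north 20.8 cos 302° = 11.02
Leg 4 (041°, 28.4 nmi): east 28.4 sin 41° = 18.63, north 28.4 cos 41° = 21.43
Summing: -8.48 nmi east, 20.75 nmi north → (-8.48, 20.75).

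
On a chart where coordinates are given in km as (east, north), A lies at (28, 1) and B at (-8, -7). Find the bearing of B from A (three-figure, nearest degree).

Δeast = -8 − 28 = -36.00; Δnorth = -7 − 1 = -8.00.
Bearing = atan2(Δeast, Δnorth) mod 360° = 257.47° ≈ 257°.

257°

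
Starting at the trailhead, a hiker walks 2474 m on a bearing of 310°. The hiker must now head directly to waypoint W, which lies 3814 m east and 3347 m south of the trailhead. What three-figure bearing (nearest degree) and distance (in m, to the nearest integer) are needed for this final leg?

Leg 1 (310°, 2474 m): east 2474 sin 310° = -1895.19, north 2474 cos 310° = 1590.26
Current position: (-1895.19, 1590.26). Target: (3814, -3347). Remaining: Δeast = 5709.19, Δnorth = -4937.26.
Bearing = atan2(5709.19, -4937.26) mod 360° = 130.85°; distance = √((5709.19)² + (-4937.26)²) = 7547.940 m.

131°, 7548 m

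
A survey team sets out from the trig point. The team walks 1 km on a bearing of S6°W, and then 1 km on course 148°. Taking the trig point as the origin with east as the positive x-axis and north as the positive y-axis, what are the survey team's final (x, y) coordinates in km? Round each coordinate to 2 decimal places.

Leg 1 (S6°W, 1 km): east 1 sin 186° = -0.10, north 1 cos 186° = -0.99
Leg 2 (148°, 1 km): east 1 sin 148° = 0.53, north 1 cos 148° = -0.85
Summing: 0.43 km east, -1.84 km north → (0.43, -1.84).

(0.43, -1.84)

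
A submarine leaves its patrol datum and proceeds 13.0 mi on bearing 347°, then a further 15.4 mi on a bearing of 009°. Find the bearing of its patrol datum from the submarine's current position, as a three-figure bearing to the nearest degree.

179°

Leg 1 (347°, 13.0 mi): east 13.0 sin 347° = -2.92, north 13.0 cos 347° = 12.67
Leg 2 (009°, 15.4 mi): east 15.4 sin 9° = 2.41, north 15.4 cos 9° = 15.21
Net displacement: -0.52 east, 27.88 north. Direction back to start is (0.52, -27.88): bearing = atan2(0.52, -27.88) mod 360° = 178.94° ≈ 179°.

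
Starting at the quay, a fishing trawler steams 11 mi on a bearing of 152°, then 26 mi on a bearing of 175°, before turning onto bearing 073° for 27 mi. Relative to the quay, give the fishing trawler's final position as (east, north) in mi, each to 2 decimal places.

Leg 1 (152°, 11 mi): east 11 sin 152° = 5.16, north 11 cos 152° = -9.71
Leg 2 (175°, 26 mi): east 26 sin 175° = 2.27, north 26 cos 175° = -25.90
Leg 3 (073°, 27 mi): east 27 sin 73° = 25.82, north 27 cos 73° = 7.89
Summing: 33.25 mi east, -27.72 mi north → (33.25, -27.72).

(33.25, -27.72)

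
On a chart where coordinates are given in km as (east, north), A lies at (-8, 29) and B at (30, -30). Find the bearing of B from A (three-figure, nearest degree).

Δeast = 30 − -8 = 38.00; Δnorth = -30 − 29 = -59.00.
Bearing = atan2(Δeast, Δnorth) mod 360° = 147.22° ≈ 147°.

147°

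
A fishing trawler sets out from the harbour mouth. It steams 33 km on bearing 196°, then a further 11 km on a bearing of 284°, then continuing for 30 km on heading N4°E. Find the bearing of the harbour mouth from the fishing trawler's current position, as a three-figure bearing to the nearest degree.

093°

Leg 1 (196°, 33 km): east 33 sin 196° = -9.10, north 33 cos 196° = -31.72
Leg 2 (284°, 11 km): east 11 sin 284° = -10.67, north 11 cos 284° = 2.66
Leg 3 (N4°E, 30 km): east 30 sin 4° = 2.09, north 30 cos 4° = 29.93
Net displacement: -17.68 east, 0.87 north. Direction back to start is (17.68, -0.87): bearing = atan2(17.68, -0.87) mod 360° = 92.81° ≈ 093°.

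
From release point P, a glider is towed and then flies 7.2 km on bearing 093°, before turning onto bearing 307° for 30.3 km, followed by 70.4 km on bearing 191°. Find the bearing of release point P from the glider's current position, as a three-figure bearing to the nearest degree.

031°

Leg 1 (093°, 7.2 km): east 7.2 sin 93° = 7.19, north 7.2 cos 93° = -0.38
Leg 2 (307°, 30.3 km): east 30.3 sin 307° = -24.20, north 30.3 cos 307° = 18.23
Leg 3 (191°, 70.4 km): east 70.4 sin 191° = -13.43, north 70.4 cos 191° = -69.11
Net displacement: -30.44 east, -51.25 north. Direction back to start is (30.44, 51.25): bearing = atan2(30.44, 51.25) mod 360° = 30.71° ≈ 031°.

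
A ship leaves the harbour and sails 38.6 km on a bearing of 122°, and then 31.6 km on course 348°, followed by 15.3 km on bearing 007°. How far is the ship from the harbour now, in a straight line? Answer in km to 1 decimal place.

38.0 km

Leg 1 (122°, 38.6 km): east 38.6 sin 122° = 32.73, north 38.6 cos 122° = -20.45
Leg 2 (348°, 31.6 km): east 31.6 sin 348° = -6.57, north 31.6 cos 348° = 30.91
Leg 3 (007°, 15.3 km): east 15.3 sin 7° = 1.86, north 15.3 cos 7° = 15.19
Net: 28.03 east, 25.64 north. Distance = √((28.03)² + (25.64)²) = 37.988 km.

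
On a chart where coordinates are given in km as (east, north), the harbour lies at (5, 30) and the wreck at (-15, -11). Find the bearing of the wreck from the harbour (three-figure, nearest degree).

206°

Δeast = -15 − 5 = -20.00; Δnorth = -11 − 30 = -41.00.
Bearing = atan2(Δeast, Δnorth) mod 360° = 206.00° ≈ 206°.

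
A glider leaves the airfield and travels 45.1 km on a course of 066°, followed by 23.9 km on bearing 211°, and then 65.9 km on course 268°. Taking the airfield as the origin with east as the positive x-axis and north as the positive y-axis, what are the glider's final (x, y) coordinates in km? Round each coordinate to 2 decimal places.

(-36.97, -4.44)

Leg 1 (066°, 45.1 km): east 45.1 sin 66° = 41.20, north 45.1 cos 66° = 18.34
Leg 2 (211°, 23.9 km): east 23.9 sin 211° = -12.31, north 23.9 cos 211° = -20.49
Leg 3 (268°, 65.9 km): east 65.9 sin 268° = -65.86, north 65.9 cos 268° = -2.30
Summing: -36.97 km east, -4.44 km north → (-36.97, -4.44).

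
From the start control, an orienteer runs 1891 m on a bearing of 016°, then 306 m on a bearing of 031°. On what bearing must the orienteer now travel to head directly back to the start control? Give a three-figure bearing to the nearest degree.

Leg 1 (016°, 1891 m): east 1891 sin 16° = 521.23, north 1891 cos 16° = 1817.75
Leg 2 (031°, 306 m): east 306 sin 31° = 157.60, north 306 cos 31° = 262.29
Net displacement: 678.83 east, 2080.04 north. Direction back to start is (-678.83, -2080.04): bearing = atan2(-678.83, -2080.04) mod 360° = 198.07° ≈ 198°.

198°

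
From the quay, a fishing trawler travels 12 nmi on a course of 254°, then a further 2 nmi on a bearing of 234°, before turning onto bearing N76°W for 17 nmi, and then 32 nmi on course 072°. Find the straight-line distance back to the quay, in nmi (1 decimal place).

9.6 nmi

Leg 1 (254°, 12 nmi): east 12 sin 254° = -11.54, north 12 cos 254° = -3.31
Leg 2 (234°, 2 nmi): east 2 sin 234° = -1.62, north 2 cos 234° = -1.18
Leg 3 (N76°W, 17 nmi): east 17 sin 284° = -16.50, north 17 cos 284° = 4.11
Leg 4 (072°, 32 nmi): east 32 sin 72° = 30.43, north 32 cos 72° = 9.89
Net: 0.79 east, 9.52 north. Distance = √((0.79)² + (9.52)²) = 9.550 nmi.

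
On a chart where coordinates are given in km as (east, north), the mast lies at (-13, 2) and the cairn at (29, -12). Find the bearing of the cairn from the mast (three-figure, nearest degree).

108°

Δeast = 29 − -13 = 42.00; Δnorth = -12 − 2 = -14.00.
Bearing = atan2(Δeast, Δnorth) mod 360° = 108.43° ≈ 108°.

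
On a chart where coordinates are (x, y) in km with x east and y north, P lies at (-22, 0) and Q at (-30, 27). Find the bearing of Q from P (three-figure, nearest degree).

Δeast = -30 − -22 = -8.00; Δnorth = 27 − 0 = 27.00.
Bearing = atan2(Δeast, Δnorth) mod 360° = 343.50° ≈ 343°.

343°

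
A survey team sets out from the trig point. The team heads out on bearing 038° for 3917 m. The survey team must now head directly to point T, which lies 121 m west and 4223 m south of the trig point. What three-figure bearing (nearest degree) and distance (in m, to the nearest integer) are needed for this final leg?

199°, 7736 m

Leg 1 (038°, 3917 m): east 3917 sin 38° = 2411.55, north 3917 cos 38° = 3086.64
Current position: (2411.55, 3086.64). Target: (-121, -4223). Remaining: Δeast = -2532.55, Δnorth = -7309.64.
Bearing = atan2(-2532.55, -7309.64) mod 360° = 199.11°; distance = √((-2532.55)² + (-7309.64)²) = 7735.929 m.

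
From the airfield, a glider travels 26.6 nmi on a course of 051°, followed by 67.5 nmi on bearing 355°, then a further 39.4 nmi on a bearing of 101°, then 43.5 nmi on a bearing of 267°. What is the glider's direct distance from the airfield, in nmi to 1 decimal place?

74.9 nmi

Leg 1 (051°, 26.6 nmi): east 26.6 sin 51° = 20.67, north 26.6 cos 51° = 16.74
Leg 2 (355°, 67.5 nmi): east 67.5 sin 355° = -5.88, north 67.5 cos 355° = 67.24
Leg 3 (101°, 39.4 nmi): east 39.4 sin 101° = 38.68, north 39.4 cos 101° = -7.52
Leg 4 (267°, 43.5 nmi): east 43.5 sin 267° = -43.44, north 43.5 cos 267° = -2.28
Net: 10.02 east, 74.19 north. Distance = √((10.02)² + (74.19)²) = 74.863 nmi.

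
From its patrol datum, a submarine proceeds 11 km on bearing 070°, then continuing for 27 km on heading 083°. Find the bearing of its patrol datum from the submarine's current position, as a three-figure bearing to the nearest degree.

259°

Leg 1 (070°, 11 km): east 11 sin 70° = 10.34, north 11 cos 70° = 3.76
Leg 2 (083°, 27 km): east 27 sin 83° = 26.80, north 27 cos 83° = 3.29
Net displacement: 37.14 east, 7.05 north. Direction back to start is (-37.14, -7.05): bearing = atan2(-37.14, -7.05) mod 360° = 259.25° ≈ 259°.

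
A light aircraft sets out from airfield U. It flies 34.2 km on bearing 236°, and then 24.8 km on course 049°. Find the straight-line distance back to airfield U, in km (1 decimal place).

Leg 1 (236°, 34.2 km): east 34.2 sin 236° = -28.35, north 34.2 cos 236° = -19.12
Leg 2 (049°, 24.8 km): east 24.8 sin 49° = 18.72, north 24.8 cos 49° = 16.27
Net: -9.64 east, -2.85 north. Distance = √((-9.64)² + (-2.85)²) = 10.050 km.

10.1 km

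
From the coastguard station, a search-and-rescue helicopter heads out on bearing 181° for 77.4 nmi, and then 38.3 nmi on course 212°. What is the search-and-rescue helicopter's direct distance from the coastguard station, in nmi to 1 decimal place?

Leg 1 (181°, 77.4 nmi): east 77.4 sin 181° = -1.35, north 77.4 cos 181° = -77.39
Leg 2 (212°, 38.3 nmi): east 38.3 sin 212° = -20.30, north 38.3 cos 212° = -32.48
Net: -21.65 east, -109.87 north. Distance = √((-21.65)² + (-109.87)²) = 111.981 nmi.

112.0 nmi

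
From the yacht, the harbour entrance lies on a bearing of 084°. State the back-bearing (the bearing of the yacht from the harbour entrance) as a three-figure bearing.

264°

Back-bearing = 084° + 180° = 264°.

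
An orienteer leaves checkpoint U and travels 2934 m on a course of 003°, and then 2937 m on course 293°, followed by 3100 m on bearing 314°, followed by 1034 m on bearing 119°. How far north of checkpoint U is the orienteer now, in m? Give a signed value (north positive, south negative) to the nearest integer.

Leg 1 (003°, 2934 m): east 2934 sin 3° = 153.55, north 2934 cos 3° = 2929.98
Leg 2 (293°, 2937 m): east 2937 sin 293° = -2703.52, north 2937 cos 293° = 1147.58
Leg 3 (314°, 3100 m): east 3100 sin 314° = -2229.95, north 3100 cos 314° = 2153.44
Leg 4 (119°, 1034 m): east 1034 sin 119° = 904.36, north 1034 cos 119° = -501.29
Net north component: 5729.70 m.

5730 m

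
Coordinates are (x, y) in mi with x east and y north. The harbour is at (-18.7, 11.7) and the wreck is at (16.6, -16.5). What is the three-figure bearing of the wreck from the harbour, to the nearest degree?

Δeast = 16.6 − -18.7 = 35.30; Δnorth = -16.5 − 11.7 = -28.20.
Bearing = atan2(Δeast, Δnorth) mod 360° = 128.62° ≈ 129°.

129°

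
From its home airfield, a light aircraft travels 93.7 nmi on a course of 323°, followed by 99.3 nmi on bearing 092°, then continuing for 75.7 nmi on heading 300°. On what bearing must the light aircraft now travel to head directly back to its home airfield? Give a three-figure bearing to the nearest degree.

168°

Leg 1 (323°, 93.7 nmi): east 93.7 sin 323° = -56.39, north 93.7 cos 323° = 74.83
Leg 2 (092°, 99.3 nmi): east 99.3 sin 92° = 99.24, north 99.3 cos 92° = -3.47
Leg 3 (300°, 75.7 nmi): east 75.7 sin 300° = -65.56, north 75.7 cos 300° = 37.85
Net displacement: -22.71 east, 109.22 north. Direction back to start is (22.71, -109.22): bearing = atan2(22.71, -109.22) mod 360° = 168.25° ≈ 168°.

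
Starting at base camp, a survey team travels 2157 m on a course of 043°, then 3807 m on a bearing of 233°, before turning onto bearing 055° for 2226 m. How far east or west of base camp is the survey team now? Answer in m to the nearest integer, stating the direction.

Leg 1 (043°, 2157 m): east 2157 sin 43° = 1471.07, north 2157 cos 43° = 1577.53
Leg 2 (233°, 3807 m): east 3807 sin 233° = -3040.41, north 3807 cos 233° = -2291.11
Leg 3 (055°, 2226 m): east 2226 sin 55° = 1823.43, north 2226 cos 55° = 1276.78
Net east component: 254.10 m.

254 m east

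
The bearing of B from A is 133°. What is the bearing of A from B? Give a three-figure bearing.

Back-bearing = 133° + 180° = 313°.

313°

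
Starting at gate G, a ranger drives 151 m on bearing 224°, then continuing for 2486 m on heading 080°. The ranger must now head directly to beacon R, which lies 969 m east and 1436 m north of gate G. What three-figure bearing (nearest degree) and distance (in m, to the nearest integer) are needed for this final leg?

Leg 1 (224°, 151 m): east 151 sin 224° = -104.89, north 151 cos 224° = -108.62
Leg 2 (080°, 2486 m): east 2486 sin 80° = 2448.23, north 2486 cos 80° = 431.69
Current position: (2343.34, 323.07). Target: (969, 1436). Remaining: Δeast = -1374.34, Δnorth = 1112.93.
Bearing = atan2(-1374.34, 1112.93) mod 360° = 309.00°; distance = √((-1374.34)² + (1112.93)²) = 1768.452 m.

309°, 1768 m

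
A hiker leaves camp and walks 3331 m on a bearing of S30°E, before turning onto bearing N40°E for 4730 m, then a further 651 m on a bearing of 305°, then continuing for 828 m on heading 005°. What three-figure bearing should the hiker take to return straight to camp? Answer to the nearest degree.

Leg 1 (S30°E, 3331 m): east 3331 sin 150° = 1665.50, north 3331 cos 150° = -2884.73
Leg 2 (N40°E, 4730 m): east 4730 sin 40° = 3040.39, north 4730 cos 40° = 3623.39
Leg 3 (305°, 651 m): east 651 sin 305° = -533.27, north 651 cos 305° = 373.40
Leg 4 (005°, 828 m): east 828 sin 5° = 72.16, north 828 cos 5° = 824.85
Net displacement: 4244.78 east, 1936.91 north. Direction back to start is (-4244.78, -1936.91): bearing = atan2(-4244.78, -1936.91) mod 360° = 245.47° ≈ 245°.

245°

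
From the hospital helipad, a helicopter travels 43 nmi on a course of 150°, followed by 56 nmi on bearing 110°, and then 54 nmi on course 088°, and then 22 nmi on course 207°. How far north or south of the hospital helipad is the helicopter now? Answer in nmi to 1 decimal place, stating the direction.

74.1 nmi south

Leg 1 (150°, 43 nmi): east 43 sin 150° = 21.50, north 43 cos 150° = -37.24
Leg 2 (110°, 56 nmi): east 56 sin 110° = 52.62, north 56 cos 110° = -19.15
Leg 3 (088°, 54 nmi): east 54 sin 88° = 53.97, north 54 cos 88° = 1.88
Leg 4 (207°, 22 nmi): east 22 sin 207° = -9.99, north 22 cos 207° = -19.60
Net north component: -74.11 nmi.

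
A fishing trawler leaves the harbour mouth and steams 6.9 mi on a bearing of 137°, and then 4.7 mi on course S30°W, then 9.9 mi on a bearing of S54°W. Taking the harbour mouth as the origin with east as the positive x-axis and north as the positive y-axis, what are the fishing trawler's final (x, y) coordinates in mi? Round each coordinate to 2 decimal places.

(-5.65, -14.94)

Leg 1 (137°, 6.9 mi): east 6.9 sin 137° = 4.71, north 6.9 cos 137° = -5.05
Leg 2 (S30°W, 4.7 mi): east 4.7 sin 210° = -2.35, north 4.7 cos 210° = -4.07
Leg 3 (S54°W, 9.9 mi): east 9.9 sin 234° = -8.01, north 9.9 cos 234° = -5.82
Summing: -5.65 mi east, -14.94 mi north → (-5.65, -14.94).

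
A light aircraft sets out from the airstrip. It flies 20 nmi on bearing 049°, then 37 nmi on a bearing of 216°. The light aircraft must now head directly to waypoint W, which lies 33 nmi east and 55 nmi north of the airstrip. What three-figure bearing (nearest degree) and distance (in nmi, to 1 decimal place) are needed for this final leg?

Leg 1 (049°, 20 nmi): east 20 sin 49° = 15.09, north 20 cos 49° = 13.12
Leg 2 (216°, 37 nmi): east 37 sin 216° = -21.75, north 37 cos 216° = -29.93
Current position: (-6.65, -16.81). Target: (33, 55). Remaining: Δeast = 39.65, Δnorth = 71.81.
Bearing = atan2(39.65, 71.81) mod 360° = 28.91°; distance = √((39.65)² + (71.81)²) = 82.033 nmi.

029°, 82.0 nmi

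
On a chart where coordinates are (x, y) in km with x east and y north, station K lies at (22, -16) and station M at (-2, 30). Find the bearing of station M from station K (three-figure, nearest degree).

Δeast = -2 − 22 = -24.00; Δnorth = 30 − -16 = 46.00.
Bearing = atan2(Δeast, Δnorth) mod 360° = 332.45° ≈ 332°.

332°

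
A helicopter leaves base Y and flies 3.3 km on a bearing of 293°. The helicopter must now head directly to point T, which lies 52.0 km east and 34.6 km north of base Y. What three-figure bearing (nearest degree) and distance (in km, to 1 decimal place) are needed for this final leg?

Leg 1 (293°, 3.3 km): east 3.3 sin 293° = -3.04, north 3.3 cos 293° = 1.29
Current position: (-3.04, 1.29). Target: (52.0, 34.6). Remaining: Δeast = 55.04, Δnorth = 33.31.
Bearing = atan2(55.04, 33.31) mod 360° = 58.82°; distance = √((55.04)² + (33.31)²) = 64.333 km.

059°, 64.3 km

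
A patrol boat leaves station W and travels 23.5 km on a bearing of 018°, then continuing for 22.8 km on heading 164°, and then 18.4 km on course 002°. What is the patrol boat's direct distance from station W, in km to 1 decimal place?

23.6 km

Leg 1 (018°, 23.5 km): east 23.5 sin 18° = 7.26, north 23.5 cos 18° = 22.35
Leg 2 (164°, 22.8 km): east 22.8 sin 164° = 6.28, north 22.8 cos 164° = -21.92
Leg 3 (002°, 18.4 km): east 18.4 sin 2° = 0.64, north 18.4 cos 2° = 18.39
Net: 14.19 east, 18.82 north. Distance = √((14.19)² + (18.82)²) = 23.571 km.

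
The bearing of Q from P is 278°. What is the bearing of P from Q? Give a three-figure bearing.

Back-bearing = 278° − 180° = 098°.

098°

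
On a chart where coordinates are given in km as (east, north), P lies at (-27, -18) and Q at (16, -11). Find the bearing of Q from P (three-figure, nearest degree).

081°

Δeast = 16 − -27 = 43.00; Δnorth = -11 − -18 = 7.00.
Bearing = atan2(Δeast, Δnorth) mod 360° = 80.75° ≈ 081°.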